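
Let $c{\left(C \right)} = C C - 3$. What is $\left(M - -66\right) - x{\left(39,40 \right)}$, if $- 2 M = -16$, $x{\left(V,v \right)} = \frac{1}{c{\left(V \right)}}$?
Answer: $\frac{112331}{1518} \approx 73.999$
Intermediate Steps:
$c{\left(C \right)} = -3 + C^{2}$ ($c{\left(C \right)} = C^{2} - 3 = -3 + C^{2}$)
$x{\left(V,v \right)} = \frac{1}{-3 + V^{2}}$
$M = 8$ ($M = \left(- \frac{1}{2}\right) \left(-16\right) = 8$)
$\left(M - -66\right) - x{\left(39,40 \right)} = \left(8 - -66\right) - \frac{1}{-3 + 39^{2}} = \left(8 + 66\right) - \frac{1}{-3 + 1521} = 74 - \frac{1}{1518} = \frac{112331}{1518}$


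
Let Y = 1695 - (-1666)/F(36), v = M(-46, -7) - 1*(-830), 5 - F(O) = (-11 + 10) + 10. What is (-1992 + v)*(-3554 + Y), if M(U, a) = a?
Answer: 5320119/2 ≈ 2.6601e+6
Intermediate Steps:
F(O) = -4 (F(O) = 5 - ((-11 + 10) + 10) = 5 - (-1 + 10) = 5 - 1*9 = 5 - 9 = -4)
v = 823 (v = -7 - 1*(-830) = -7 + 830 = 823)
Y = 2557/2 (Y = 1695 - (-1666)/(-4) = 1695 - (-1666)*(-1)/4 = 1695 - 1*833/2 = 1695 - 833/2 = 2557/2 ≈ 1278.5)
(-1992 + v)*(-3554 + Y) = (-1992 + 823)*(-3554 + 2557/2) = -1169*(-4551/2) = 5320119/2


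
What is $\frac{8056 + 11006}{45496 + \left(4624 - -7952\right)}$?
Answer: $\frac{9531}{29036} \approx 0.32825$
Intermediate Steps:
$\frac{8056 + 11006}{45496 + \left(4624 - -7952\right)} = \frac{19062}{45496 + \left(4624 + 7952\right)} = \frac{19062}{45496 + 12576} = \frac{19062}{58072} = 19062 \cdot \frac{1}{58072} = \frac{9531}{29036}$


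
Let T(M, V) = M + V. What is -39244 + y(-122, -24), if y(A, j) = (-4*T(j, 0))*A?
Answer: -50956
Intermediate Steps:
y(A, j) = -4*A*j (y(A, j) = (-4*(j + 0))*A = (-4*j)*A = -4*A*j)
-39244 + y(-122, -24) = -39244 - 4*(-122)*(-24) = -39244 - 11712 = -50956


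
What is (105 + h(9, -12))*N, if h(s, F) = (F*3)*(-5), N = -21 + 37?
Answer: 4560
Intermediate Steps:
N = 16
h(s, F) = -15*F (h(s, F) = (3*F)*(-5) = -15*F)
(105 + h(9, -12))*N = (105 - 15*(-12))*16 = (105 + 180)*16 = 285*16 = 4560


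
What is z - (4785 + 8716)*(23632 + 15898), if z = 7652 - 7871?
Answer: -533694749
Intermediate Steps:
z = -219
z - (4785 + 8716)*(23632 + 15898) = -219 - (4785 + 8716)*(23632 + 15898) = -219 - 13501*39530 = -219 - 1*533694530 = -219 - 533694530 = -533694749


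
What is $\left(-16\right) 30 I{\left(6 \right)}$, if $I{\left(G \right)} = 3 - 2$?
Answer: $-480$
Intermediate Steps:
$I{\left(G \right)} = 1$ ($I{\left(G \right)} = 3 - 2 = 1$)
$\left(-16\right) 30 I{\left(6 \right)} = \left(-16\right) 30 \cdot 1 = \left(-480\right) 1 = -480$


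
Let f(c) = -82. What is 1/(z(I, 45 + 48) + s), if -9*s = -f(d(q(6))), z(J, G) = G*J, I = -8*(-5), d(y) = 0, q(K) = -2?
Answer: 9/33398 ≈ 0.00026948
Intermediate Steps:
I = 40
s = -82/9 (s = -(-1)*(-82)/9 = -⅑*82 = -82/9 ≈ -9.1111)
1/(z(I, 45 + 48) + s) = 1/((45 + 48)*40 - 82/9) = 1/(93*40 - 82/9) = 1/(3720 - 82/9) = 1/(33398/9) = 9/33398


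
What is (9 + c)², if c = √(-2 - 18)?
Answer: 61 + 36*I*√5 ≈ 61.0 + 80.498*I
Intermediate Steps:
c = 2*I*√5 (c = √(-20) = 2*I*√5 ≈ 4.4721*I)
(9 + c)² = (9 + 2*I*√5)²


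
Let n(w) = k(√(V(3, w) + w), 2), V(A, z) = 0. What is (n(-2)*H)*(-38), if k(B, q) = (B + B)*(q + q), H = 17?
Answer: -5168*I*√2 ≈ -7308.7*I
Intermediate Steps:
k(B, q) = 4*B*q (k(B, q) = (2*B)*(2*q) = 4*B*q)
n(w) = 8*√w (n(w) = 4*√(0 + w)*2 = 4*√w*2 = 8*√w)
(n(-2)*H)*(-38) = ((8*√(-2))*17)*(-38) = ((8*(I*√2))*17)*(-38) = ((8*I*√2)*17)*(-38) = (136*I*√2)*(-38) = -5168*I*√2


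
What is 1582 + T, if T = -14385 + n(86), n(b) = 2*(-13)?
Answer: -12829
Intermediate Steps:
n(b) = -26
T = -14411 (T = -14385 - 26 = -14411)
1582 + T = 1582 - 14411 = -12829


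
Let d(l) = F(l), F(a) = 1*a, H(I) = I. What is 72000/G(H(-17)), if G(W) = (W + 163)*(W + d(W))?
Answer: -18000/1241 ≈ -14.504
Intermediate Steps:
F(a) = a
d(l) = l
G(W) = 2*W*(163 + W) (G(W) = (W + 163)*(W + W) = (163 + W)*(2*W) = 2*W*(163 + W))
72000/G(H(-17)) = 72000/((2*(-17)*(163 - 17))) = 72000/((2*(-17)*146)) = 72000/(-4964) = 72000*(-1/4964) = -18000/1241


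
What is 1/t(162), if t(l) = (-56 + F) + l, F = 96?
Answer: 1/202 ≈ 0.0049505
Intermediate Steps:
t(l) = 40 + l (t(l) = (-56 + 96) + l = 40 + l)
1/t(162) = 1/(40 + 162) = 1/202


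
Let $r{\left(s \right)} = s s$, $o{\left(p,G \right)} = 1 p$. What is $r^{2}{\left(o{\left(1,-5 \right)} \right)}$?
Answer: $1$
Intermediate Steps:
$o{\left(p,G \right)} = p$
$r{\left(s \right)} = s^{2}$
$r^{2}{\left(o{\left(1,-5 \right)} \right)} = \left(1^{2}\right)^{2} = 1^{2} = 1$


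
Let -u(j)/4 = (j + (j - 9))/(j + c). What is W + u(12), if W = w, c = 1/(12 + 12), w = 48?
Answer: 12432/289 ≈ 43.017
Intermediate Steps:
c = 1/24 ≈ 0.041667
u(j) = -4*(-9 + 2*j)/(1/24 + j) (u(j) = -4*(j + (j - 9))/(j + 1/24) = -4*(j + (-9 + j))/(1/24 + j) = -4*(-9 + 2*j)/(1/24 + j))
W = 48
W + u(12) = 48 + 96*(9 - 2*12)/(1 + 24*12) = 48 + 96*(9 - 24)/(1 + 288) = 48 + 96*(-15)/289 = 48 + 96*(1/289)*(-15) = 48 - 1440/289 = 12432/289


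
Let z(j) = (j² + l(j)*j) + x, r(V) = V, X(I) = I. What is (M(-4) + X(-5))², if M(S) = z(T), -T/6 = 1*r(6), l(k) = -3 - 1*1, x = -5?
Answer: 2044900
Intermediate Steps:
l(k) = -4 (l(k) = -3 - 1 = -4)
T = -36 (T = -6*6 = -36)
z(j) = -5 + j² - 4*j (z(j) = (j² - 4*j) - 5 = -5 + j² - 4*j)
M(S) = 1435 (M(S) = -5 + (-36)² - 4*(-36) = -5 + 1296 + 144 = 1435)
(M(-4) + X(-5))² = (1435 - 5)² = 1430² = 2044900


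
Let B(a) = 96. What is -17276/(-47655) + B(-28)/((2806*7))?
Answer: 171955036/468019755 ≈ 0.36741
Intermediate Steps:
-17276/(-47655) + B(-28)/((2806*7)) = -17276/(-47655) + 96/((2806*7)) = -17276*(-1/47655) + 96/19642 = 17276/47655 + 96*(1/19642) = 17276/47655 + 48/9821 = 171955036/468019755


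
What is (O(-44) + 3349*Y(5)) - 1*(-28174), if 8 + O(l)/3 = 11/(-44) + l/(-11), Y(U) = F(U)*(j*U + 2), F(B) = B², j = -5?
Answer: -7590055/4 ≈ -1.8975e+6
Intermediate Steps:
Y(U) = U²*(2 - 5*U) (Y(U) = U²*(-5*U + 2) = U²*(2 - 5*U))
O(l) = -99/4 - 3*l/11 (O(l) = -24 + 3*(11/(-44) + l/(-11)) = -24 + 3*(11*(-1/44) + l*(-1/11)) = -24 + 3*(-¼ - l/11) = -24 + (-¾ - 3*l/11) = -99/4 - 3*l/11)
(O(-44) + 3349*Y(5)) - 1*(-28174) = ((-99/4 - 3/11*(-44)) + 3349*(5²*(2 - 5*5))) - 1*(-28174) = ((-99/4 + 12) + 3349*(25*(2 - 25))) + 28174 = (-51/4 + 3349*(25*(-23))) + 28174 = (-51/4 + 3349*(-575)) + 28174 = (-51/4 - 1925675) + 28174 = -7702751/4 + 28174 = -7590055/4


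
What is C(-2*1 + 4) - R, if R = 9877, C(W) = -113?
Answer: -9990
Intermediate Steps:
C(-2*1 + 4) - R = -113 - 1*9877 = -113 - 9877 = -9990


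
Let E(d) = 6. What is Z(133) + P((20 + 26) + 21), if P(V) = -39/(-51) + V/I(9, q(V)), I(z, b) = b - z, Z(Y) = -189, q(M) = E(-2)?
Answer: -10739/51 ≈ -210.57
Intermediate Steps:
q(M) = 6
P(V) = 13/17 - V/3 (P(V) = -39/(-51) + V/(6 - 1*9) = -39*(-1/51) + V/(6 - 9) = 13/17 + V/(-3) = 13/17 + V*(-1/3) = 13/17 - V/3)
Z(133) + P((20 + 26) + 21) = -189 + (13/17 - ((20 + 26) + 21)/3) = -189 + (13/17 - (46 + 21)/3) = -189 + (13/17 - 1/3*67) = -189 + (13/17 - 67/3) = -189 - 1100/51 = -10739/51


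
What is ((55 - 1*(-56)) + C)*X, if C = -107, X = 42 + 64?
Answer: 424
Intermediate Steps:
X = 106
((55 - 1*(-56)) + C)*X = ((55 - 1*(-56)) - 107)*106 = ((55 + 56) - 107)*106 = (111 - 107)*106 = 4*106 = 424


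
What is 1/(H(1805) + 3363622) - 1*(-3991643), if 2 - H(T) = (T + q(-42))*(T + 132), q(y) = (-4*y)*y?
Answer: 54026133584474/13534811 ≈ 3.9916e+6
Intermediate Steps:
q(y) = -4*y²
H(T) = 2 - (-7056 + T)*(132 + T) (H(T) = 2 - (T - 4*(-42)²)*(T + 132) = 2 - (T - 4*1764)*(132 + T) = 2 - (T - 7056)*(132 + T) = 2 - (-7056 + T)*(132 + T))
1/(H(1805) + 3363622) - 1*(-3991643) = 1/((931394 - 1*1805² + 6924*1805) + 3363622) - 1*(-3991643) = 1/((931394 - 1*3258025 + 12497820) + 3363622) + 3991643 = 1/((931394 - 3258025 + 12497820) + 3363622) + 3991643 = 1/(10171189 + 3363622) + 3991643 = 1/13534811 + 3991643 = 54026133584474/13534811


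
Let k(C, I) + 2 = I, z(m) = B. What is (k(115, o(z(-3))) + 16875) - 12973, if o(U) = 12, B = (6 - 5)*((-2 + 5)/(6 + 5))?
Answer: 3912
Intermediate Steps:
B = 3/11 (B = 1*(3/11) = 3/11 ≈ 0.27273)
z(m) = 3/11
k(C, I) = -2 + I
(k(115, o(z(-3))) + 16875) - 12973 = ((-2 + 12) + 16875) - 12973 = (10 + 16875) - 12973 = 16885 - 12973 = 3912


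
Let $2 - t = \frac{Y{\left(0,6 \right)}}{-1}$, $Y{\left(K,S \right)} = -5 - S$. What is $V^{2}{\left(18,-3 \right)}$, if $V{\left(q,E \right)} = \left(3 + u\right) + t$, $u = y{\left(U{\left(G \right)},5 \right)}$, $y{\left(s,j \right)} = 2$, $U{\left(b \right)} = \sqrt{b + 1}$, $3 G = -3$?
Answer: $16$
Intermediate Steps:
$G = -1$ ($G = \frac{1}{3} \left(-3\right) = -1$)
$U{\left(b \right)} = \sqrt{1 + b}$
$u = 2$
$t = -9$ ($t = 2 - \frac{-5 - 6}{-1} = 2 - \left(-5 - 6\right) \left(-1\right) = 2 - \left(-11\right) \left(-1\right) = 2 - 11 = -9$)
$V{\left(q,E \right)} = -4$ ($V{\left(q,E \right)} = \left(3 + 2\right) - 9 = 5 - 9 = -4$)
$V^{2}{\left(18,-3 \right)} = \left(-4\right)^{2} = 16$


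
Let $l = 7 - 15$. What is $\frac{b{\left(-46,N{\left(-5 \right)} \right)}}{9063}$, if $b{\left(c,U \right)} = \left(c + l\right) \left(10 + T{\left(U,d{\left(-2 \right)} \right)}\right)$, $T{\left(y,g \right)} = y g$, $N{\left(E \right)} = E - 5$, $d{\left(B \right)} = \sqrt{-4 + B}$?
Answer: $- \frac{60}{1007} + \frac{60 i \sqrt{6}}{1007} \approx -0.059583 + 0.14595 i$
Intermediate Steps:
$N{\left(E \right)} = -5 + E$
$T{\left(y,g \right)} = g y$
$l = -8$
$b{\left(c,U \right)} = \left(-8 + c\right) \left(10 + i U \sqrt{6}\right)$ ($b{\left(c,U \right)} = \left(c - 8\right) \left(10 + \sqrt{-4 - 2} U\right) = \left(-8 + c\right) \left(10 + \sqrt{-6} U\right) = \left(-8 + c\right) \left(10 + i \sqrt{6} U\right) = \left(-8 + c\right) \left(10 + i U \sqrt{6}\right)$)
$\frac{b{\left(-46,N{\left(-5 \right)} \right)}}{9063} = \frac{-80 + 10 \left(-46\right) - 8 i \left(-5 - 5\right) \sqrt{6} + i \left(-5 - 5\right) \left(-46\right) \sqrt{6}}{9063} = \left(-80 - 460 - 8 i \left(-10\right) \sqrt{6} + i \left(-10\right) \left(-46\right) \sqrt{6}\right) \frac{1}{9063} = \left(-80 - 460 + 80 i \sqrt{6} + 460 i \sqrt{6}\right) \frac{1}{9063} = \left(-540 + 540 i \sqrt{6}\right) \frac{1}{9063} = - \frac{60}{1007} + \frac{60 i \sqrt{6}}{1007}$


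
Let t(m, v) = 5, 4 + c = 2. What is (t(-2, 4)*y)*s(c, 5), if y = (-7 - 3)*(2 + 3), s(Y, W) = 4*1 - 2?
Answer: -500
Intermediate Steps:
c = -2 (c = -4 + 2 = -2)
s(Y, W) = 2 (s(Y, W) = 4 - 2 = 2)
y = -50 (y = -10*5 = -50)
(t(-2, 4)*y)*s(c, 5) = (5*(-50))*2 = -250*2 = -500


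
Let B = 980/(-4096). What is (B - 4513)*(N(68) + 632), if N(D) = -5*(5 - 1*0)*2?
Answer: -1344873087/512 ≈ -2.6267e+6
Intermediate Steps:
N(D) = -50 (N(D) = -5*(5 + 0)*2 = -5*5*2 = -25*2 = -50)
B = -245/1024 (B = 980*(-1/4096) = -245/1024 ≈ -0.23926)
(B - 4513)*(N(68) + 632) = (-245/1024 - 4513)*(-50 + 632) = -4621557/1024*582 = -1344873087/512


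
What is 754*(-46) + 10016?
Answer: -24668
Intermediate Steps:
754*(-46) + 10016 = -34684 + 10016 = -24668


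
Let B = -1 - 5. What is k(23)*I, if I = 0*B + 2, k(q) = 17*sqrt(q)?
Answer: 34*sqrt(23) ≈ 163.06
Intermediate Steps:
B = -6
I = 2 (I = 0*(-6) + 2 = 0 + 2 = 2)
k(23)*I = (17*sqrt(23))*2 = 34*sqrt(23)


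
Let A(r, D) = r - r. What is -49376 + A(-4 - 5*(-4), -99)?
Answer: -49376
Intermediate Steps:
A(r, D) = 0
-49376 + A(-4 - 5*(-4), -99) = -49376 + 0 = -49376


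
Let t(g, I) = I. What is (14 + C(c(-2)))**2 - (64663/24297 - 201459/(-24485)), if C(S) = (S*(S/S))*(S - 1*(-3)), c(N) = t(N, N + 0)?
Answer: 79189211602/594912045 ≈ 133.11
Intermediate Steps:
c(N) = N (c(N) = N + 0 = N)
C(S) = S*(3 + S) (C(S) = (S*1)*(S + 3) = S*(3 + S))
(14 + C(c(-2)))**2 - (64663/24297 - 201459/(-24485)) = (14 - 2*(3 - 2))**2 - (64663/24297 - 201459/(-24485)) = (14 - 2*1)**2 - (64663*(1/24297) - 201459*(-1/24485)) = (14 - 2)**2 - (64663/24297 + 201459/24485) = 12**2 - 1*6478122878/594912045 = 144 - 6478122878/594912045 = 79189211602/594912045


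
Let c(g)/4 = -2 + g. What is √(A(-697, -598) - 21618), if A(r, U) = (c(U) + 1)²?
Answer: √5733583 ≈ 2394.5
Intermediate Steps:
c(g) = -8 + 4*g (c(g) = 4*(-2 + g) = -8 + 4*g)
A(r, U) = (-7 + 4*U)² (A(r, U) = ((-8 + 4*U) + 1)² = (-7 + 4*U)²)
√(A(-697, -598) - 21618) = √((-7 + 4*(-598))² - 21618) = √((-7 - 2392)² - 21618) = √((-2399)² - 21618) = √(5755201 - 21618) = √5733583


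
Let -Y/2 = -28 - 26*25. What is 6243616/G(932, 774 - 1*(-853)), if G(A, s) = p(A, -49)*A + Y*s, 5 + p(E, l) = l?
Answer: 1560904/538971 ≈ 2.8961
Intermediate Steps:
p(E, l) = -5 + l
Y = 1356 (Y = -2*(-28 - 26*25) = -2*(-28 - 650) = -2*(-678) = 1356)
G(A, s) = -54*A + 1356*s (G(A, s) = (-5 - 49)*A + 1356*s = -54*A + 1356*s)
6243616/G(932, 774 - 1*(-853)) = 6243616/(-54*932 + 1356*(774 - 1*(-853))) = 6243616/(-50328 + 1356*(774 + 853)) = 6243616/(-50328 + 1356*1627) = 6243616/(-50328 + 2206212) = 6243616/2155884 = 6243616*(1/2155884) = 1560904/538971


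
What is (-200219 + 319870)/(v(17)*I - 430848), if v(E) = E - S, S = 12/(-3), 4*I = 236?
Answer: -119651/429609 ≈ -0.27851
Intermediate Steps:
I = 59 (I = (¼)*236 = 59)
S = -4 (S = 12*(-⅓) = -4)
v(E) = 4 + E (v(E) = E - 1*(-4) = E + 4 = 4 + E)
(-200219 + 319870)/(v(17)*I - 430848) = (-200219 + 319870)/((4 + 17)*59 - 430848) = 119651/(21*59 - 430848) = 119651/(1239 - 430848) = 119651/(-429609) = 119651*(-1/429609) = -119651/429609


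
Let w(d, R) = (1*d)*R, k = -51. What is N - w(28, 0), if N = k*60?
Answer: -3060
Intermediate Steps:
w(d, R) = R*d (w(d, R) = d*R = R*d)
N = -3060 (N = -51*60 = -3060)
N - w(28, 0) = -3060 - 0*28 = -3060 - 1*0 = -3060 + 0 = -3060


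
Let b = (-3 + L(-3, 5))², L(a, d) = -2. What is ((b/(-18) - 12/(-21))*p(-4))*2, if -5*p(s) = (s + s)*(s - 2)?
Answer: 1648/105 ≈ 15.695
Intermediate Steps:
p(s) = -2*s*(-2 + s)/5 (p(s) = -(s + s)*(s - 2)/5 = -2*s*(-2 + s)/5)
b = 25 (b = (-3 - 2)² = (-5)² = 25)
((b/(-18) - 12/(-21))*p(-4))*2 = ((25/(-18) - 12/(-21))*((⅖)*(-4)*(2 - 1*(-4))))*2 = ((25*(-1/18) - 12*(-1/21))*((⅖)*(-4)*(2 + 4)))*2 = ((-25/18 + 4/7)*((⅖)*(-4)*6))*2 = -103/126*(-48/5)*2 = (824/105)*2 = 1648/105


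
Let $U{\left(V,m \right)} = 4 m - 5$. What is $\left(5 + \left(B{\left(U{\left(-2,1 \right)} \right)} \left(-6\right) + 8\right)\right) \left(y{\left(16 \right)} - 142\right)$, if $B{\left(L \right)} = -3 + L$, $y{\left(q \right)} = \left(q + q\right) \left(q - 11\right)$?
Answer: $666$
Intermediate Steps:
$U{\left(V,m \right)} = -5 + 4 m$
$y{\left(q \right)} = 2 q \left(-11 + q\right)$
$\left(5 + \left(B{\left(U{\left(-2,1 \right)} \right)} \left(-6\right) + 8\right)\right) \left(y{\left(16 \right)} - 142\right) = \left(5 + \left(\left(-3 + \left(-5 + 4 \cdot 1\right)\right) \left(-6\right) + 8\right)\right) \left(2 \cdot 16 \left(-11 + 16\right) - 142\right) = \left(5 + \left(\left(-3 + \left(-5 + 4\right)\right) \left(-6\right) + 8\right)\right) \left(2 \cdot 16 \cdot 5 - 142\right) = \left(5 + \left(\left(-3 - 1\right) \left(-6\right) + 8\right)\right) \left(160 - 142\right) = \left(5 + \left(\left(-4\right) \left(-6\right) + 8\right)\right) 18 = \left(5 + \left(24 + 8\right)\right) 18 = \left(5 + 32\right) 18 = 37 \cdot 18 = 666$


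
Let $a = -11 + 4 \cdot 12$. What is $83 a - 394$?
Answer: $2677$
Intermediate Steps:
$a = 37$ ($a = -11 + 48 = 37$)
$83 a - 394 = 83 \cdot 37 - 394 = 3071 - 394 = 2677$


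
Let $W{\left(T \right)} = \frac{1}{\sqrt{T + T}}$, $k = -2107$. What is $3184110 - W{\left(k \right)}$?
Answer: $3184110 + \frac{i \sqrt{86}}{602} \approx 3.1841 \cdot 10^{6} + 0.015405 i$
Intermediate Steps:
$W{\left(T \right)} = \frac{\sqrt{2}}{2 \sqrt{T}}$ ($W{\left(T \right)} = \frac{1}{\sqrt{2 T}} = \frac{1}{\sqrt{2} \sqrt{T}} = \frac{\sqrt{2}}{2 \sqrt{T}}$)
$3184110 - W{\left(k \right)} = 3184110 - \frac{\sqrt{2}}{2 \cdot 7 i \sqrt{43}} = 3184110 - \frac{\sqrt{2} \left(- \frac{i \sqrt{43}}{301}\right)}{2} = 3184110 - - \frac{i \sqrt{86}}{602} = 3184110 + \frac{i \sqrt{86}}{602}$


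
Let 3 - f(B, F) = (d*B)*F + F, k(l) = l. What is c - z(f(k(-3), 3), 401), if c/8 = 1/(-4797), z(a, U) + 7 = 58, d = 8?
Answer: -244655/4797 ≈ -51.002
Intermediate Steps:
f(B, F) = 3 - F - 8*B*F (f(B, F) = 3 - ((8*B)*F + F) = 3 - (8*B*F + F) = 3 - (F + 8*B*F) = 3 + (-F - 8*B*F) = 3 - F - 8*B*F)
z(a, U) = 51 (z(a, U) = -7 + 58 = 51)
c = -8/4797 (c = 8/(-4797) = 8*(-1/4797) = -8/4797 ≈ -0.0016677)
c - z(f(k(-3), 3), 401) = -8/4797 - 1*51 = -8/4797 - 51 = -244655/4797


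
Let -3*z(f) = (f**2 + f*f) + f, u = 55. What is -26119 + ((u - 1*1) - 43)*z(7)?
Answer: -26504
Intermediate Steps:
z(f) = -2*f**2/3 - f/3 (z(f) = -((f**2 + f*f) + f)/3 = -((f**2 + f**2) + f)/3 = -(2*f**2 + f)/3 = -(f + 2*f**2)/3 = -2*f**2/3 - f/3)
-26119 + ((u - 1*1) - 43)*z(7) = -26119 + ((55 - 1*1) - 43)*(-1/3*7*(1 + 2*7)) = -26119 + ((55 - 1) - 43)*(-1/3*7*(1 + 14)) = -26119 + (54 - 43)*(-1/3*7*15) = -26119 + 11*(-35) = -26119 - 385 = -26504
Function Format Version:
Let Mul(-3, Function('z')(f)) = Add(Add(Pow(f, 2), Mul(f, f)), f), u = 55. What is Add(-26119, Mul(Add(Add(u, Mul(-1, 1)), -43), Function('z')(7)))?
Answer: -26504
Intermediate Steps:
Function('z')(f) = Add(Mul(Rational(-2, 3), Pow(f, 2)), Mul(Rational(-1, 3), f)) (Function('z')(f) = Mul(Rational(-1, 3), Add(Add(Pow(f, 2), Mul(f, f)), f)) = Mul(Rational(-1, 3), Add(Add(Pow(f, 2), Pow(f, 2)), f)) = Mul(Rational(-1, 3), Add(Mul(2, Pow(f, 2)), f)) = Mul(Rational(-1, 3), Add(f, Mul(2, Pow(f, 2)))) = Add(Mul(Rational(-2, 3), Pow(f, 2)), Mul(Rational(-1, 3), f)))
Add(-26119, Mul(Add(Add(u, Mul(-1, 1)), -43), Function('z')(7))) = Add(-26119, Mul(Add(Add(55, Mul(-1, 1)), -43), Mul(Rational(-1, 3), 7, Add(1, Mul(2, 7))))) = Add(-26119, Mul(Add(Add(55, -1), -43), Mul(Rational(-1, 3), 7, Add(1, 14)))) = Add(-26119, Mul(Add(54, -43), Mul(Rational(-1, 3), 7, 15))) = Add(-26119, Mul(11, -35)) = Add(-26119, -385) = -26504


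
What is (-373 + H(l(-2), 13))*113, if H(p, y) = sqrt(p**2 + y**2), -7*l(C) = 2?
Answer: -42149 + 113*sqrt(8285)/7 ≈ -40680.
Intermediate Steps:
l(C) = -2/7 (l(C) = -1/7*2 = -2/7)
(-373 + H(l(-2), 13))*113 = (-373 + sqrt((-2/7)**2 + 13**2))*113 = (-373 + sqrt(4/49 + 169))*113 = (-373 + sqrt(8285/49))*113 = (-373 + sqrt(8285)/7)*113 = -42149 + 113*sqrt(8285)/7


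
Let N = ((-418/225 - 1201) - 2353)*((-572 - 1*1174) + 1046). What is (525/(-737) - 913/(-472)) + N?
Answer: 7792819758785/3130776 ≈ 2.4891e+6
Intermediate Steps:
N = 22401904/9 (N = ((-418*1/225 - 1201) - 2353)*((-572 - 1174) + 1046) = ((-418/225 - 1201) - 2353)*(-1746 + 1046) = (-270643/225 - 2353)*(-700) = -800068/225*(-700) = 22401904/9 ≈ 2.4891e+6)
(525/(-737) - 913/(-472)) + N = (525/(-737) - 913/(-472)) + 22401904/9 = (525*(-1/737) - 913*(-1/472)) + 22401904/9 = (-525/737 + 913/472) + 22401904/9 = 425081/347864 + 22401904/9 = 7792819758785/3130776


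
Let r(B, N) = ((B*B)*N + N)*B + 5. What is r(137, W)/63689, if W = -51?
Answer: -131145985/63689 ≈ -2059.2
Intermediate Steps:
r(B, N) = 5 + B*(N + N*B**2) (r(B, N) = (B**2*N + N)*B + 5 = (N*B**2 + N)*B + 5 = (N + N*B**2)*B + 5 = B*(N + N*B**2) + 5 = 5 + B*(N + N*B**2))
r(137, W)/63689 = (5 + 137*(-51) - 51*137**3)/63689 = (5 - 6987 - 51*2571353)*(1/63689) = (5 - 6987 - 131139003)*(1/63689) = -131145985*1/63689 = -131145985/63689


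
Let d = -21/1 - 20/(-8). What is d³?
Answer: -50653/8 ≈ -6331.6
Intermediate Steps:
d = -37/2 (d = -21*1 - 20*(-⅛) = -21 + 5/2 = -37/2 ≈ -18.500)
d³ = (-37/2)³ = -50653/8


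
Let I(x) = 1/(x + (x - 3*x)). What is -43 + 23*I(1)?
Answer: -66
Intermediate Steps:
I(x) = -1/x (I(x) = 1/(x - 2*x) = 1/(-x) = -1/x)
-43 + 23*I(1) = -43 + 23*(-1/1) = -43 + 23*(-1*1) = -43 + 23*(-1) = -43 - 23 = -66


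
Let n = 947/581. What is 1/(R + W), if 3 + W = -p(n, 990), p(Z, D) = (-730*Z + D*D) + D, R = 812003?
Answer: -581/97549980 ≈ -5.9559e-6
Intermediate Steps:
n = 947/581 (n = 947*(1/581) = 947/581 ≈ 1.6299)
p(Z, D) = D + D² - 730*Z (p(Z, D) = (-730*Z + D²) + D = (D² - 730*Z) + D = D + D² - 730*Z)
W = -569323723/581 (W = -3 - (990 + 990² - 730*947/581) = -3 - (990 + 980100 - 691310/581) = -3 - 1*569321980/581 = -3 - 569321980/581 = -569323723/581 ≈ -9.7990e+5)
1/(R + W) = 1/(812003 - 569323723/581) = 1/(-97549980/581) = -581/97549980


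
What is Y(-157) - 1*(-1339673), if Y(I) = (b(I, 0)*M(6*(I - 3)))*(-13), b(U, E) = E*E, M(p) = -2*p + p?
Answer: 1339673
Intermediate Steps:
M(p) = -p
b(U, E) = E**2
Y(I) = 0 (Y(I) = (0**2*(-6*(I - 3)))*(-13) = (0*(-6*(-3 + I)))*(-13) = (0*(-(-18 + 6*I)))*(-13) = (0*(18 - 6*I))*(-13) = 0*(-13) = 0)
Y(-157) - 1*(-1339673) = 0 - 1*(-1339673) = 0 + 1339673 = 1339673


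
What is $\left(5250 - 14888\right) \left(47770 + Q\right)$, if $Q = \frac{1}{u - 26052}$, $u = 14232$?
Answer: $- \frac{2721006901781}{5910} \approx -4.6041 \cdot 10^{8}$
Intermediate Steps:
$Q = - \frac{1}{11820}$ ($Q = \frac{1}{14232 - 26052} = \frac{1}{-11820} = - \frac{1}{11820} \approx -8.4602 \cdot 10^{-5}$)
$\left(5250 - 14888\right) \left(47770 + Q\right) = \left(5250 - 14888\right) \left(47770 - \frac{1}{11820}\right) = \left(-9638\right) \frac{564641399}{11820} = - \frac{2721006901781}{5910}$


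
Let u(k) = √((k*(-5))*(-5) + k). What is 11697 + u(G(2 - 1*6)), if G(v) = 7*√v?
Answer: 11697 + 2*√91*√I ≈ 11710.0 + 13.491*I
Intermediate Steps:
u(k) = √26*√k (u(k) = √(-5*k*(-5) + k) = √(25*k + k) = √(26*k) = √26*√k)
11697 + u(G(2 - 1*6)) = 11697 + √26*√(7*√(2 - 1*6)) = 11697 + √26*√(7*√(2 - 6)) = 11697 + √26*√(7*√(-4)) = 11697 + √26*√(7*(2*I)) = 11697 + √26*√(14*I) = 11697 + √26*(√14*√I) = 11697 + 2*√91*√I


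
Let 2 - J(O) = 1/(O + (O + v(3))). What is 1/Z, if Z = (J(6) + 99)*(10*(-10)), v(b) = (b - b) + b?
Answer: -3/30280 ≈ -9.9075e-5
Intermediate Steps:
v(b) = b (v(b) = 0 + b = b)
J(O) = 2 - 1/(3 + 2*O) (J(O) = 2 - 1/(O + (O + 3)) = 2 - 1/(O + (3 + O)) = 2 - 1/(3 + 2*O))
Z = -30280/3 (Z = ((5 + 4*6)/(3 + 2*6) + 99)*(10*(-10)) = ((5 + 24)/(3 + 12) + 99)*(-100) = (29/15 + 99)*(-100) = (1514/15)*(-100) = -30280/3 ≈ -10093.)
1/Z = 1/(-30280/3) = -3/30280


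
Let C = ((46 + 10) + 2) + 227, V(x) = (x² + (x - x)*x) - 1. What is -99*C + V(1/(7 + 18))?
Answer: -17634999/625 ≈ -28216.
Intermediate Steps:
V(x) = -1 + x² (V(x) = (x² + 0*x) - 1 = (x² + 0) - 1 = x² - 1 = -1 + x²)
C = 285 (C = (56 + 2) + 227 = 58 + 227 = 285)
-99*C + V(1/(7 + 18)) = -99*285 + (-1 + (1/(7 + 18))²) = -28215 + (-1 + (1/25)²) = -28215 + (-1 + 1/625) = -28215 - 624/625 = -17634999/625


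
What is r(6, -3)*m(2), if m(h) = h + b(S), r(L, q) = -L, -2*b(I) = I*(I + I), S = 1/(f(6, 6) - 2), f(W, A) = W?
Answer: -93/8 ≈ -11.625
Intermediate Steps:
S = 1/4 (S = 1/(6 - 2) = 1/4 ≈ 0.25000)
b(I) = -I**2 (b(I) = -I*(I + I)/2 = -I*2*I/2 = -I**2)
m(h) = -1/16 + h (m(h) = h - (1/4)**2 = h - 1*1/16 = h - 1/16 = -1/16 + h)
r(6, -3)*m(2) = (-1*6)*(-1/16 + 2) = -6*31/16 = -93/8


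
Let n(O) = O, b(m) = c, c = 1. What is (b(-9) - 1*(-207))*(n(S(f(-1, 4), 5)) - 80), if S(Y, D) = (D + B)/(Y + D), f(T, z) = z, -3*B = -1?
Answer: -445952/27 ≈ -16517.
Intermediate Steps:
B = 1/3 (B = -1/3*(-1) = 1/3 ≈ 0.33333)
b(m) = 1
S(Y, D) = (1/3 + D)/(D + Y) (S(Y, D) = (D + 1/3)/(Y + D) = (1/3 + D)/(D + Y))
(b(-9) - 1*(-207))*(n(S(f(-1, 4), 5)) - 80) = (1 - 1*(-207))*((1/3 + 5)/(5 + 4) - 80) = (1 + 207)*((16/3)/9 - 80) = 208*((1/9)*(16/3) - 80) = 208*(16/27 - 80) = 208*(-2144/27) = -445952/27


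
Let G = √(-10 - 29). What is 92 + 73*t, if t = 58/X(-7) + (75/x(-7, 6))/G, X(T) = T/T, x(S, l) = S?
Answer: 4326 + 1825*I*√39/91 ≈ 4326.0 + 125.24*I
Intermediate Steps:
G = I*√39 (G = √(-39) = I*√39 ≈ 6.245*I)
X(T) = 1
t = 58 + 25*I*√39/91 (t = 58/1 + (75/(-7))/((I*√39)) = 58*1 + (75*(-⅐))*(-I*√39/39) = 58 - (-25)*I*√39/91 = 58 + 25*I*√39/91 ≈ 58.0 + 1.7157*I)
92 + 73*t = 92 + 73*(58 + 25*I*√39/91) = 92 + (4234 + 1825*I*√39/91) = 4326 + 1825*I*√39/91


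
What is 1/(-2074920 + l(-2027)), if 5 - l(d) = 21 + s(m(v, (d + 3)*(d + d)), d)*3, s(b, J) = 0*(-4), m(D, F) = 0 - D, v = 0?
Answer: -1/2074936 ≈ -4.8194e-7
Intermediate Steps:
m(D, F) = -D
s(b, J) = 0
l(d) = -16 (l(d) = 5 - (21 + 0*3) = 5 - (21 + 0) = 5 - 1*21 = 5 - 21 = -16)
1/(-2074920 + l(-2027)) = 1/(-2074920 - 16) = 1/(-2074936) = -1/2074936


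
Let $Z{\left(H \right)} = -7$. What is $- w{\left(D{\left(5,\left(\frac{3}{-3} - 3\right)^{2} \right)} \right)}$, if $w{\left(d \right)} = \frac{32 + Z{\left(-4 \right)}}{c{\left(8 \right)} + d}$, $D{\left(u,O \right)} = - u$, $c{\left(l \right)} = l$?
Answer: $- \frac{25}{3} \approx -8.3333$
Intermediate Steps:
$w{\left(d \right)} = \frac{25}{8 + d}$ ($w{\left(d \right)} = \frac{32 - 7}{8 + d} = \frac{25}{8 + d}$)
$- w{\left(D{\left(5,\left(\frac{3}{-3} - 3\right)^{2} \right)} \right)} = - \frac{25}{8 - 5} = - \frac{25}{3}$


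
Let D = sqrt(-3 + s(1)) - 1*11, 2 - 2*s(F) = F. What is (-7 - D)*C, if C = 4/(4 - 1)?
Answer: 16/3 - 2*I*sqrt(10)/3 ≈ 5.3333 - 2.1082*I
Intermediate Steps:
s(F) = 1 - F/2
C = 4/3 ≈ 1.3333
D = -11 + I*sqrt(10)/2 (D = sqrt(-3 + (1 - 1/2*1)) - 1*11 = sqrt(-3 + (1 - 1/2)) - 11 = sqrt(-3 + 1/2) - 11 = sqrt(-5/2) - 11 = I*sqrt(10)/2 - 11 = -11 + I*sqrt(10)/2 ≈ -11.0 + 1.5811*I)
(-7 - D)*C = (-7 - (-11 + I*sqrt(10)/2))*(4/3) = (-7 + (11 - I*sqrt(10)/2))*(4/3) = (4 - I*sqrt(10)/2)*(4/3) = 16/3 - 2*I*sqrt(10)/3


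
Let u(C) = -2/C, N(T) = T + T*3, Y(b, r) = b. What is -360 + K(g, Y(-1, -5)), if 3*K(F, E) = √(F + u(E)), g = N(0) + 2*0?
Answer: -360 + √2/3 ≈ -359.53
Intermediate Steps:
N(T) = 4*T (N(T) = T + 3*T = 4*T)
g = 0 (g = 4*0 + 2*0 = 0 + 0 = 0)
K(F, E) = √(F - 2/E)/3
-360 + K(g, Y(-1, -5)) = -360 + √(0 - 2/(-1))/3 = -360 + √(0 - 2*(-1))/3 = -360 + √(0 + 2)/3 = -360 + √2/3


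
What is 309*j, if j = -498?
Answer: -153882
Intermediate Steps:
309*j = 309*(-498) = -153882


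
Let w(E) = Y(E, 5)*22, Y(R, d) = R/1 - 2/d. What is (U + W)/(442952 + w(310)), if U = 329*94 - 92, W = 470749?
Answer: 2507915/2248816 ≈ 1.1152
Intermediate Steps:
Y(R, d) = R - 2/d (Y(R, d) = R*1 - 2/d = R - 2/d)
U = 30834 (U = 30926 - 92 = 30834)
w(E) = -44/5 + 22*E (w(E) = (E - 2/5)*22 = (E - 2*⅕)*22 = (E - ⅖)*22 = (-⅖ + E)*22 = -44/5 + 22*E)
(U + W)/(442952 + w(310)) = (30834 + 470749)/(442952 + (-44/5 + 22*310)) = 501583/(442952 + (-44/5 + 6820)) = 501583/(442952 + 34056/5) = 501583/(2248816/5) = 501583*(5/2248816) = 2507915/2248816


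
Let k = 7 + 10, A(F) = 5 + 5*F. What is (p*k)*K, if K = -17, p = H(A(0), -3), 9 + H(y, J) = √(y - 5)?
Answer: 2601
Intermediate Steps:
H(y, J) = -9 + √(-5 + y) (H(y, J) = -9 + √(y - 5) = -9 + √(-5 + y))
p = -9 (p = -9 + √(-5 + (5 + 5*0)) = -9 + √(-5 + (5 + 0)) = -9 + √(-5 + 5) = -9 + √0 = -9 + 0 = -9)
k = 17
(p*k)*K = -9*17*(-17) = -153*(-17) = 2601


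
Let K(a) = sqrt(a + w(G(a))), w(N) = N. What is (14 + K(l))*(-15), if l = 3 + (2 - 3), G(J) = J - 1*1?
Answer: -210 - 15*sqrt(3) ≈ -235.98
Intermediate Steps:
G(J) = -1 + J (G(J) = J - 1 = -1 + J)
l = 2 (l = 3 - 1 = 2)
K(a) = sqrt(-1 + 2*a) (K(a) = sqrt(a + (-1 + a)) = sqrt(-1 + 2*a))
(14 + K(l))*(-15) = (14 + sqrt(-1 + 2*2))*(-15) = (14 + sqrt(-1 + 4))*(-15) = (14 + sqrt(3))*(-15) = -210 - 15*sqrt(3)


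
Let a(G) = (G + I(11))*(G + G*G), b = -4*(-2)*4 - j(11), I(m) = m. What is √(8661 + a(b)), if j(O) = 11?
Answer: 3*√2605 ≈ 153.12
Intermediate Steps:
b = 21 (b = -4*(-2)*4 - 1*11 = 8*4 - 11 = 32 - 11 = 21)
a(G) = (11 + G)*(G + G²) (a(G) = (G + 11)*(G + G*G) = (11 + G)*(G + G²))
√(8661 + a(b)) = √(8661 + 21*(11 + 21² + 12*21)) = √(8661 + 21*(11 + 441 + 252)) = √(8661 + 21*704) = √(8661 + 14784) = √23445 = 3*√2605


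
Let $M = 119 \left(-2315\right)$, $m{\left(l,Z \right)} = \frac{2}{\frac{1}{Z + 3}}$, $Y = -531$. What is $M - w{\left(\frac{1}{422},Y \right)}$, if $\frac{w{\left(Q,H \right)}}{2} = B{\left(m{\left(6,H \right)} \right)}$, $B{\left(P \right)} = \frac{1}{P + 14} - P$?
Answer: $- \frac{144628036}{521} \approx -2.776 \cdot 10^{5}$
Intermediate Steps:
$m{\left(l,Z \right)} = 6 + 2 Z$ ($m{\left(l,Z \right)} = \frac{2}{\frac{1}{3 + Z}} = 2 \left(3 + Z\right) = 6 + 2 Z$)
$B{\left(P \right)} = \frac{1}{14 + P} - P$
$w{\left(Q,H \right)} = \frac{2 \left(-83 - \left(6 + 2 H\right)^{2} - 28 H\right)}{20 + 2 H}$ ($w{\left(Q,H \right)} = 2 \frac{1 - \left(6 + 2 H\right)^{2} - 14 \left(6 + 2 H\right)}{14 + \left(6 + 2 H\right)} = 2 \frac{1 - \left(6 + 2 H\right)^{2} - \left(84 + 28 H\right)}{20 + 2 H} = 2 \frac{-83 - \left(6 + 2 H\right)^{2} - 28 H}{20 + 2 H} = \frac{2 \left(-83 - \left(6 + 2 H\right)^{2} - 28 H\right)}{20 + 2 H}$)
$M = -275485$
$M - w{\left(\frac{1}{422},Y \right)} = -275485 - \frac{-119 - -27612 - 4 \left(-531\right)^{2}}{10 - 531} = -275485 - \frac{-119 + 27612 - 1127844}{-521} = -275485 - - \frac{-119 + 27612 - 1127844}{521} = -275485 - \left(- \frac{1}{521}\right) \left(-1100351\right) = -275485 - \frac{1100351}{521} = - \frac{144628036}{521}$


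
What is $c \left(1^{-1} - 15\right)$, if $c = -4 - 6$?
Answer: $140$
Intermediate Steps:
$c = -10$ ($c = -4 - 6 = -10$)
$c \left(1^{-1} - 15\right) = - 10 \left(1^{-1} - 15\right) = - 10 \left(1 - 15\right) = \left(-10\right) \left(-14\right) = 140$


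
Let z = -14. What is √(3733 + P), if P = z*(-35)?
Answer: √4223 ≈ 64.985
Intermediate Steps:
P = 490 (P = -14*(-35) = 490)
√(3733 + P) = √(3733 + 490) = √4223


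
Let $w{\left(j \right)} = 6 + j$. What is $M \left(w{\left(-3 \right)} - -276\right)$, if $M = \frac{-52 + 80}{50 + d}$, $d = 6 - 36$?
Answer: $\frac{1953}{5} \approx 390.6$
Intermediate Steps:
$d = -30$ ($d = 6 - 36 = -30$)
$M = \frac{7}{5}$ ($M = \frac{-52 + 80}{50 - 30} = \frac{28}{20} = 28 \cdot \frac{1}{20} = \frac{7}{5} \approx 1.4$)
$M \left(w{\left(-3 \right)} - -276\right) = \frac{7 \left(\left(6 - 3\right) - -276\right)}{5} = \frac{7 \left(3 + 276\right)}{5} = \frac{7}{5} \cdot 279 = \frac{1953}{5}$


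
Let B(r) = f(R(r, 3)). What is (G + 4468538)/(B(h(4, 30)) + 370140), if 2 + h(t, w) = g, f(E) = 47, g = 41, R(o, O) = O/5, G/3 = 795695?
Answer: 6855623/370187 ≈ 18.519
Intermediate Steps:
G = 2387085 (G = 3*795695 = 2387085)
R(o, O) = O/5 (R(o, O) = O*(⅕) = O/5)
h(t, w) = 39 (h(t, w) = -2 + 41 = 39)
B(r) = 47
(G + 4468538)/(B(h(4, 30)) + 370140) = (2387085 + 4468538)/(47 + 370140) = 6855623/370187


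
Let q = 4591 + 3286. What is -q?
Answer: -7877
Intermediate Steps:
q = 7877
-q = -1*7877 = -7877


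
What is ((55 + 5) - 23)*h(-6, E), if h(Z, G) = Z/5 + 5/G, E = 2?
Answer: 481/10 ≈ 48.100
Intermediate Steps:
h(Z, G) = 5/G + Z/5 (h(Z, G) = Z*(⅕) + 5/G = Z/5 + 5/G = 5/G + Z/5)
((55 + 5) - 23)*h(-6, E) = ((55 + 5) - 23)*(5/2 + (⅕)*(-6)) = (60 - 23)*(5*(½) - 6/5) = 37*(5/2 - 6/5) = 37*(13/10) = 481/10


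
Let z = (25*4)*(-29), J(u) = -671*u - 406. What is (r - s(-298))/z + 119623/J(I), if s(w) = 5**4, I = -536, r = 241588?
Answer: -1724381021/20836500 ≈ -82.758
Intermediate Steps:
s(w) = 625
J(u) = -406 - 671*u
z = -2900 (z = 100*(-29) = -2900)
(r - s(-298))/z + 119623/J(I) = (241588 - 1*625)/(-2900) + 119623/(-406 - 671*(-536)) = (241588 - 625)*(-1/2900) + 119623/(-406 + 359656) = 240963*(-1/2900) + 119623/359250 = -240963/2900 + 119623*(1/359250) = -240963/2900 + 119623/359250 = -1724381021/20836500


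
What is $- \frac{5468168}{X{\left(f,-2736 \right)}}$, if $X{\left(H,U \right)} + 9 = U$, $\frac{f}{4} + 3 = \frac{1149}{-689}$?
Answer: $\frac{5468168}{2745} \approx 1992.0$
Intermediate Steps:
$f = - \frac{12864}{689}$ ($f = -12 + 4 \frac{1149}{-689} = -12 + 4 \cdot 1149 \left(- \frac{1}{689}\right) = -12 + 4 \left(- \frac{1149}{689}\right) = -12 - \frac{4596}{689} = - \frac{12864}{689} \approx -18.671$)
$X{\left(H,U \right)} = -9 + U$
$- \frac{5468168}{X{\left(f,-2736 \right)}} = - \frac{5468168}{-9 - 2736} = - \frac{5468168}{-2745} = \left(-5468168\right) \left(- \frac{1}{2745}\right) = \frac{5468168}{2745}$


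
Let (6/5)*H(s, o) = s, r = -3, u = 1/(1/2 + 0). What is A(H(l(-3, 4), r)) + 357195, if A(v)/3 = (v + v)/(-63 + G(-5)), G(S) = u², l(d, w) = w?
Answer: 21074485/59 ≈ 3.5719e+5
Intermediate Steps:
u = 2 (u = 1/(½ + 0) = 1/(½) = 2)
G(S) = 4 (G(S) = 2² = 4)
H(s, o) = 5*s/6
A(v) = -6*v/59 (A(v) = 3*((v + v)/(-63 + 4)) = 3*((2*v)/(-59)) = 3*((2*v)*(-1/59)) = 3*(-2*v/59) = -6*v/59)
A(H(l(-3, 4), r)) + 357195 = -5*4/59 + 357195 = -6/59*10/3 + 357195 = -20/59 + 357195 = 21074485/59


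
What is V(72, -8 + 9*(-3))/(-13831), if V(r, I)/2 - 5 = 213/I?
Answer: 76/484085 ≈ 0.00015700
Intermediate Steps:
V(r, I) = 10 + 426/I (V(r, I) = 10 + 2*(213/I) = 10 + 426/I)
V(72, -8 + 9*(-3))/(-13831) = (10 + 426/(-8 + 9*(-3)))/(-13831) = (10 + 426/(-8 - 27))*(-1/13831) = (10 + 426/(-35))*(-1/13831) = (10 + 426*(-1/35))*(-1/13831) = (10 - 426/35)*(-1/13831) = -76/35*(-1/13831) = 76/484085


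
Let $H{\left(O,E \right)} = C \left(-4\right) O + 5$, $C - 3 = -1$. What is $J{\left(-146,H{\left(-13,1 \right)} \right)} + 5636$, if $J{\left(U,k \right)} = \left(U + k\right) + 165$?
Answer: $5764$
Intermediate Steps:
$C = 2$ ($C = 3 - 1 = 2$)
$H{\left(O,E \right)} = 5 - 8 O$ ($H{\left(O,E \right)} = 2 \left(-4\right) O + 5 = - 8 O + 5 = 5 - 8 O$)
$J{\left(U,k \right)} = 165 + U + k$
$J{\left(-146,H{\left(-13,1 \right)} \right)} + 5636 = \left(165 - 146 + \left(5 - -104\right)\right) + 5636 = \left(165 - 146 + \left(5 + 104\right)\right) + 5636 = \left(165 - 146 + 109\right) + 5636 = 128 + 5636 = 5764$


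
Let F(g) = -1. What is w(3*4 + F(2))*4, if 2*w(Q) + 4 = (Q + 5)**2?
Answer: 504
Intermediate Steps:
w(Q) = -2 + (5 + Q)**2/2 (w(Q) = -2 + (Q + 5)**2/2 = -2 + (5 + Q)**2/2)
w(3*4 + F(2))*4 = (-2 + (5 + (3*4 - 1))**2/2)*4 = (-2 + (5 + (12 - 1))**2/2)*4 = (-2 + (5 + 11)**2/2)*4 = (-2 + (1/2)*16**2)*4 = (-2 + (1/2)*256)*4 = (-2 + 128)*4 = 126*4 = 504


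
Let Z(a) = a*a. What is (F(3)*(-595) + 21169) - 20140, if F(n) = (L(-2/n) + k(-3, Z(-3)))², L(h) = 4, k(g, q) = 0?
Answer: -8491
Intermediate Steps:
Z(a) = a²
F(n) = 16 (F(n) = (4 + 0)² = 4² = 16)
(F(3)*(-595) + 21169) - 20140 = (16*(-595) + 21169) - 20140 = (-9520 + 21169) - 20140 = 11649 - 20140 = -8491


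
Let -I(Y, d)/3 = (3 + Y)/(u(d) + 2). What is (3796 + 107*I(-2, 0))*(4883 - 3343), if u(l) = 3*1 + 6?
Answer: 5800900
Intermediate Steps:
u(l) = 9 (u(l) = 3 + 6 = 9)
I(Y, d) = -9/11 - 3*Y/11 (I(Y, d) = -3*(3 + Y)/(9 + 2) = -3*(3 + Y)/11 = -3*(3/11 + Y/11) = -9/11 - 3*Y/11)
(3796 + 107*I(-2, 0))*(4883 - 3343) = (3796 + 107*(-9/11 - 3/11*(-2)))*(4883 - 3343) = (3796 + 107*(-9/11 + 6/11))*1540 = (3796 + 107*(-3/11))*1540 = (3796 - 321/11)*1540 = (41435/11)*1540 = 5800900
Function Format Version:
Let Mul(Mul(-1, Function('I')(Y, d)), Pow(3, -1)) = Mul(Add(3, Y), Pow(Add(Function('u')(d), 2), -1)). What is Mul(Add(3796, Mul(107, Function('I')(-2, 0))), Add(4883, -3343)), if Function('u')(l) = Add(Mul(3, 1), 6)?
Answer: 5800900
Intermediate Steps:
Function('u')(l) = 9 (Function('u')(l) = Add(3, 6) = 9)
Function('I')(Y, d) = Add(Rational(-9, 11), Mul(Rational(-3, 11), Y)) (Function('I')(Y, d) = Mul(-3, Mul(Add(3, Y), Pow(Add(9, 2), -1))) = Mul(-3, Mul(Add(3, Y), Pow(11, -1))) = Mul(-3, Mul(Add(3, Y), Rational(1, 11))) = Mul(-3, Add(Rational(3, 11), Mul(Rational(1, 11), Y))) = Add(Rational(-9, 11), Mul(Rational(-3, 11), Y)))
Mul(Add(3796, Mul(107, Function('I')(-2, 0))), Add(4883, -3343)) = Mul(Add(3796, Mul(107, Add(Rational(-9, 11), Mul(Rational(-3, 11), -2)))), Add(4883, -3343)) = Mul(Add(3796, Mul(107, Add(Rational(-9, 11), Rational(6, 11)))), 1540) = Mul(Add(3796, Mul(107, Rational(-3, 11))), 1540) = Mul(Add(3796, Rational(-321, 11)), 1540) = Mul(Rational(41435, 11), 1540) = 5800900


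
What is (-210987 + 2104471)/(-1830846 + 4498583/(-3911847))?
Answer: -7407019704948/7161993931145 ≈ -1.0342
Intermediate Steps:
(-210987 + 2104471)/(-1830846 + 4498583/(-3911847)) = 1893484/(-1830846 + 4498583*(-1/3911847)) = 1893484/(-1830846 - 4498583/3911847) = 1893484/(-7161993931145/3911847) = 1893484*(-3911847/7161993931145) = -7407019704948/7161993931145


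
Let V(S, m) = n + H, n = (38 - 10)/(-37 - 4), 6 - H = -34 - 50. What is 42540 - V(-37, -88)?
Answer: 1740478/41 ≈ 42451.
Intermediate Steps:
H = 90 (H = 6 - (-34 - 50) = 6 - 1*(-84) = 6 + 84 = 90)
n = -28/41 (n = 28/(-41) = 28*(-1/41) = -28/41 ≈ -0.68293)
V(S, m) = 3662/41 (V(S, m) = -28/41 + 90 = 3662/41)
42540 - V(-37, -88) = 42540 - 1*3662/41 = 42540 - 3662/41 = 1740478/41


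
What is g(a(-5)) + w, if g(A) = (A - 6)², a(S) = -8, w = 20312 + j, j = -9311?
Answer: 11197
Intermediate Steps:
w = 11001 (w = 20312 - 9311 = 11001)
g(A) = (-6 + A)²
g(a(-5)) + w = (-6 - 8)² + 11001 = (-14)² + 11001 = 196 + 11001 = 11197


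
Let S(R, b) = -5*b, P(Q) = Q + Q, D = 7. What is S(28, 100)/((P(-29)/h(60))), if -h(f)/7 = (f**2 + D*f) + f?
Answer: -7140000/29 ≈ -2.4621e+5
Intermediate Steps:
P(Q) = 2*Q
h(f) = -56*f - 7*f**2 (h(f) = -7*((f**2 + 7*f) + f) = -7*(f**2 + 8*f) = -56*f - 7*f**2)
S(28, 100)/((P(-29)/h(60))) = (-5*100)/(((2*(-29))/((-7*60*(8 + 60))))) = -500/((-58/((-7*60*68)))) = -500/((-58/(-28560))) = -500/((-58*(-1/28560))) = -500/29/14280 = -500*14280/29 = -7140000/29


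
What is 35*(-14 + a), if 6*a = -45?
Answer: -1505/2 ≈ -752.50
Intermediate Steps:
a = -15/2 (a = (1/6)*(-45) = -15/2 ≈ -7.5000)
35*(-14 + a) = 35*(-14 - 15/2) = 35*(-43/2) = -1505/2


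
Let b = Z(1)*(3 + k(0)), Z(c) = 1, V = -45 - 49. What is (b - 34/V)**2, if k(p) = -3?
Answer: 289/2209 ≈ 0.13083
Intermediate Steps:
V = -94
b = 0 (b = 1*(3 - 3) = 1*0 = 0)
(b - 34/V)**2 = (0 - 34/(-94))**2 = (0 - 34*(-1/94))**2 = (0 + 17/47)**2 = (17/47)**2 = 289/2209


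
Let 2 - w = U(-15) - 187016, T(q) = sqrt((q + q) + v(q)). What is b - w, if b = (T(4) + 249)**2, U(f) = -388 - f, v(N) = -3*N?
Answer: -125394 + 996*I ≈ -1.2539e+5 + 996.0*I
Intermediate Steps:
T(q) = sqrt(-q) (T(q) = sqrt((q + q) - 3*q) = sqrt(2*q - 3*q) = sqrt(-q))
b = (249 + 2*I)**2 (b = (sqrt(-1*4) + 249)**2 = (sqrt(-4) + 249)**2 = (2*I + 249)**2 = (249 + 2*I)**2 ≈ 61997.0 + 996.0*I)
w = 187391 (w = 2 - ((-388 - 1*(-15)) - 187016) = 2 - ((-388 + 15) - 187016) = 2 - (-373 - 187016) = 2 - 1*(-187389) = 2 + 187389 = 187391)
b - w = (61997 + 996*I) - 1*187391 = (61997 + 996*I) - 187391 = -125394 + 996*I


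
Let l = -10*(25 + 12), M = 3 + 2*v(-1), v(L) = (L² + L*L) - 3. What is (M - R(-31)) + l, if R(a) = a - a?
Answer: -369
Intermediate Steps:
v(L) = -3 + 2*L² (v(L) = (L² + L²) - 3 = 2*L² - 3 = -3 + 2*L²)
R(a) = 0
M = 1 (M = 3 + 2*(-3 + 2*(-1)²) = 3 + 2*(-3 + 2*1) = 3 + 2*(-3 + 2) = 3 + 2*(-1) = 3 - 2 = 1)
l = -370 (l = -10*37 = -370)
(M - R(-31)) + l = (1 - 1*0) - 370 = (1 + 0) - 370 = 1 - 370 = -369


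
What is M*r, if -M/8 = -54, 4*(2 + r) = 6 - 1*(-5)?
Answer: 324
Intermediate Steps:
r = 3/4 (r = -2 + (6 - 1*(-5))/4 = -2 + (6 + 5)/4 = -2 + (1/4)*11 = -2 + 11/4 = 3/4 ≈ 0.75000)
M = 432 (M = -8*(-54) = 432)
M*r = 432*(3/4) = 324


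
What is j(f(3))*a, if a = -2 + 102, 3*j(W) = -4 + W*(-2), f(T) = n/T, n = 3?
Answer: -200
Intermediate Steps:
f(T) = 3/T
j(W) = -4/3 - 2*W/3 (j(W) = (-4 + W*(-2))/3 = (-4 - 2*W)/3 = -4/3 - 2*W/3)
a = 100
j(f(3))*a = (-4/3 - 2/3)*100 = (-4/3 - ⅔*1)*100 = (-4/3 - ⅔)*100 = -2*100 = -200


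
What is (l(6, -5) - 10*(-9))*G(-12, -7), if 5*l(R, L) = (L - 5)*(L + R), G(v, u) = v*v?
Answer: 12672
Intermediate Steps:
G(v, u) = v²
l(R, L) = (-5 + L)*(L + R)/5 (l(R, L) = ((L - 5)*(L + R))/5 = ((-5 + L)*(L + R))/5 = (-5 + L)*(L + R)/5)
(l(6, -5) - 10*(-9))*G(-12, -7) = ((-1*(-5) - 1*6 + (⅕)*(-5)² + (⅕)*(-5)*6) - 10*(-9))*(-12)² = ((5 - 6 + (⅕)*25 - 6) + 90)*144 = ((5 - 6 + 5 - 6) + 90)*144 = (-2 + 90)*144 = 88*144 = 12672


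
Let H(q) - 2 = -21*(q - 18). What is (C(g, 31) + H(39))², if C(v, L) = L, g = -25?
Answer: 166464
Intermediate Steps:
H(q) = 380 - 21*q (H(q) = 2 - 21*(q - 18) = 2 - 21*(-18 + q) = 2 + (378 - 21*q) = 380 - 21*q)
(C(g, 31) + H(39))² = (31 + (380 - 21*39))² = (31 + (380 - 819))² = (31 - 439)² = (-408)² = 166464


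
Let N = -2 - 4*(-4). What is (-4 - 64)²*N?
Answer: 64736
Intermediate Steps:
N = 14 (N = -2 + 16 = 14)
(-4 - 64)²*N = (-4 - 64)²*14 = (-68)²*14 = 4624*14 = 64736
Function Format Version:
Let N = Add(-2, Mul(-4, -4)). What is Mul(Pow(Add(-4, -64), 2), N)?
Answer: 64736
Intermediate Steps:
N = 14 (N = Add(-2, 16) = 14)
Mul(Pow(Add(-4, -64), 2), N) = Mul(Pow(Add(-4, -64), 2), 14) = Mul(Pow(-68, 2), 14) = Mul(4624, 14) = 64736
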